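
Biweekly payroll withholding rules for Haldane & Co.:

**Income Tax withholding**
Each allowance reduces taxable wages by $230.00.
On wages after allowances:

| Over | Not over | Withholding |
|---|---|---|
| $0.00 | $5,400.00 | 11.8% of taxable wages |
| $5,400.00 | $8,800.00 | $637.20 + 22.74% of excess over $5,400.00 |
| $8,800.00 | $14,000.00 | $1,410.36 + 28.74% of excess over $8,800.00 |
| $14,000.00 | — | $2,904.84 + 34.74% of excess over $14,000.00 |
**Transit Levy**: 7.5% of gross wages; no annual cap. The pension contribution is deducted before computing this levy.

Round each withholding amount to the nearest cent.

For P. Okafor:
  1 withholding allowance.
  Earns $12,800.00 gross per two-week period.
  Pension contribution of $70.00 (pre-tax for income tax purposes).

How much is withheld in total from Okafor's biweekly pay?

$3,428.49

Income Tax: taxable = $12,800.00 − $70.00 − 1×$230.00 = $12,500.00
  $1,410.36 + 28.74% × ($12,500.00 − $8,800.00) = $1,410.36 + 28.74% × $3,700.00 = $2,473.74
Transit Levy: 7.5% × $12,730.00 = $954.75
Total: $2,473.74 + $954.75 = $3,428.49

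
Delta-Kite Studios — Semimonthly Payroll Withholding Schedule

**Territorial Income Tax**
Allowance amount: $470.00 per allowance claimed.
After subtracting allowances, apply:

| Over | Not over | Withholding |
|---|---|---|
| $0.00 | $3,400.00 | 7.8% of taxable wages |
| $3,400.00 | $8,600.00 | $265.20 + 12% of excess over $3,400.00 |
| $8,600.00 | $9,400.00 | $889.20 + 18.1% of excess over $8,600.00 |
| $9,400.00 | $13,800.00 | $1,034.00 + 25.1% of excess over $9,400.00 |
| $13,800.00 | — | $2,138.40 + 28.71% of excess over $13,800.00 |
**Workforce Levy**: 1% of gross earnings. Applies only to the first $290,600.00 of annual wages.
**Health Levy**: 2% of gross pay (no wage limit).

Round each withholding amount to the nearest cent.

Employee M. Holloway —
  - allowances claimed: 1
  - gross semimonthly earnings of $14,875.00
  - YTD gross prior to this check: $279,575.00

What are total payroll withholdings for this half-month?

$2,719.85

Territorial Income Tax: taxable = $14,875.00 − 1×$470.00 = $14,405.00
  $2,138.40 + 28.71% × ($14,405.00 − $13,800.00) = $2,138.40 + 28.71% × $605.00 = $2,312.10
Workforce Levy: cap $290,600.00 − YTD $279,575.00 = $11,025.00 subject; 1% × $11,025.00 = $110.25
Health Levy: 2% × $14,875.00 = $297.50
Total: $2,312.10 + $110.25 + $297.50 = $2,719.85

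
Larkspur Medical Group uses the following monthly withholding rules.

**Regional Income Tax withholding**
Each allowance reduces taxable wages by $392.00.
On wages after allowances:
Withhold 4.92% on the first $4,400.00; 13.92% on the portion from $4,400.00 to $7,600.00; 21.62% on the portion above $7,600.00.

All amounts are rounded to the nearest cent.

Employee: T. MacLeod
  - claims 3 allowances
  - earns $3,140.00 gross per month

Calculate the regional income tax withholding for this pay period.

$96.63

Regional Income Tax: taxable = $3,140.00 − 3×$392.00 = $1,964.00
  4.92% × $1,964.00 = $96.63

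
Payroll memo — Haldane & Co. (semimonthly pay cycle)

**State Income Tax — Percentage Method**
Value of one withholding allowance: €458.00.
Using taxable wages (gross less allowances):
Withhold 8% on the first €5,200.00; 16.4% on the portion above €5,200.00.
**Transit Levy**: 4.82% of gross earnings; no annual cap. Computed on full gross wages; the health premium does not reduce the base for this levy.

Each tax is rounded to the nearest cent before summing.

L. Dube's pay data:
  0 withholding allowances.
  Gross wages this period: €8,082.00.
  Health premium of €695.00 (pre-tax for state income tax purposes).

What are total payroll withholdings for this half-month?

State Income Tax: taxable = €8,082.00 − €695.00 = €7,387.00
  €416.00 + 16.4% × (€7,387.00 − €5,200.00) = €416.00 + 16.4% × €2,187.00 = €774.67
Transit Levy: 4.82% × €8,082.00 = €389.55
Total: €774.67 + €389.55 = €1,164.22

€1,164.22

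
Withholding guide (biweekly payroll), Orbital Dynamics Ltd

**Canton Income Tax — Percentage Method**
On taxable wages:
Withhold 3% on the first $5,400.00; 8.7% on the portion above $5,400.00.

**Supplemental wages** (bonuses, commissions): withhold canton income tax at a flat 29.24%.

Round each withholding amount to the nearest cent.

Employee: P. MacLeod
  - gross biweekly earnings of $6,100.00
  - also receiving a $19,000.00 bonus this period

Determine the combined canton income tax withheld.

$5,778.50

Canton Income Tax: taxable = $6,100.00
  $162.00 + 8.7% × ($6,100.00 − $5,400.00) = $162.00 + 8.7% × $700.00 = $222.90
Supplemental (29.24% flat on bonus): 29.24% × $19,000.00 = $5,555.60
Total canton income tax: $222.90 + $5,555.60 = $5,778.50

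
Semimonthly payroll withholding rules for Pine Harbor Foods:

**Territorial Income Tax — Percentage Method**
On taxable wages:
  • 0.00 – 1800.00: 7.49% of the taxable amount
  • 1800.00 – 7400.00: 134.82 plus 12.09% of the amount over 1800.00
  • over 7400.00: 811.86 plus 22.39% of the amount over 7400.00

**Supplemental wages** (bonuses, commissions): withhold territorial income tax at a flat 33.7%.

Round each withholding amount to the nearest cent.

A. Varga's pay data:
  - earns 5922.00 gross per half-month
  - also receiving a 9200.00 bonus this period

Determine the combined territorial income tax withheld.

3733.57

Territorial Income Tax: taxable = 5922.00
  134.82 + 12.09% × (5922.00 − 1800.00) = 134.82 + 12.09% × 4122.00 = 633.17
Supplemental (33.7% flat on bonus): 33.7% × 9200.00 = 3100.40
Total territorial income tax: 633.17 + 3100.40 = 3733.57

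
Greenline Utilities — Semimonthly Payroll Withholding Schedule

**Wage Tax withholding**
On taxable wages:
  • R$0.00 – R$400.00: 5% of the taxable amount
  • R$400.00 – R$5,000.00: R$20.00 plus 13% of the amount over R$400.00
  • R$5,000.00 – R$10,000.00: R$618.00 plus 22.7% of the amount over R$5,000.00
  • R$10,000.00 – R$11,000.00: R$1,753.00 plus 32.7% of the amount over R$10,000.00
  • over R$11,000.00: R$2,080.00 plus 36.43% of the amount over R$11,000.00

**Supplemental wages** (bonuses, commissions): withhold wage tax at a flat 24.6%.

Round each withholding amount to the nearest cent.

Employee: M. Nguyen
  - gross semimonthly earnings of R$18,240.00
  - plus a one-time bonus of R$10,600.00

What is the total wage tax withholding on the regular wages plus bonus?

Wage Tax: taxable = R$18,240.00
  R$2,080.00 + 36.43% × (R$18,240.00 − R$11,000.00) = R$2,080.00 + 36.43% × R$7,240.00 = R$4,717.53
Supplemental (24.6% flat on bonus): 24.6% × R$10,600.00 = R$2,607.60
Total wage tax: R$4,717.53 + R$2,607.60 = R$7,325.13

R$7,325.13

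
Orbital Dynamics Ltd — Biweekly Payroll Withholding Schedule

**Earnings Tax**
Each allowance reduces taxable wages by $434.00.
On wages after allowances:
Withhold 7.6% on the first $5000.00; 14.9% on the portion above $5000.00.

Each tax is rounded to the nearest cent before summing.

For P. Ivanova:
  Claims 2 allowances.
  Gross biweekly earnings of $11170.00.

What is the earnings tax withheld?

Earnings Tax: taxable = $11170.00 − 2×$434.00 = $10302.00
  $380.00 + 14.9% × ($10302.00 − $5000.00) = $380.00 + 14.9% × $5302.00 = $1170.00

$1170.00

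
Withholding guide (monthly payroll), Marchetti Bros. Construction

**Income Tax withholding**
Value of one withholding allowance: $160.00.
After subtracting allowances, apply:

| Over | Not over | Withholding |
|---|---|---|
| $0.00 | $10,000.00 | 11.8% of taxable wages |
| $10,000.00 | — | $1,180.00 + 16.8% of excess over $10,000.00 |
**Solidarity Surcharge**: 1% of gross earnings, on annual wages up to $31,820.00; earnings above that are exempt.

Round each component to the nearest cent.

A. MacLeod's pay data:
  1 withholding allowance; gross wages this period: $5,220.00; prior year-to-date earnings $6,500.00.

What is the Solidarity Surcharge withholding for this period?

Solidarity Surcharge: 1% × $5,220.00 = $52.20

$52.20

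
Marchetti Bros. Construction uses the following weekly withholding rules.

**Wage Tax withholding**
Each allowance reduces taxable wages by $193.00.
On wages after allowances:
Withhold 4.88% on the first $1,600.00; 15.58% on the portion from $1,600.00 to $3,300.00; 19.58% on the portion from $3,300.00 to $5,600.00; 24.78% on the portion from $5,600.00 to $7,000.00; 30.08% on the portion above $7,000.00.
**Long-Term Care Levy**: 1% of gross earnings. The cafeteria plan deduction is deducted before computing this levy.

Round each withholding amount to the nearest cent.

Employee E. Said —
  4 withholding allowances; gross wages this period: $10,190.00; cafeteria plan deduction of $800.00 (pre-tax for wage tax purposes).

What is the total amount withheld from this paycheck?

Wage Tax: taxable = $10,190.00 − $800.00 − 4×$193.00 = $8,618.00
  $1,140.20 + 30.08% × ($8,618.00 − $7,000.00) = $1,140.20 + 30.08% × $1,618.00 = $1,626.89
Long-Term Care Levy: 1% × $9,390.00 = $93.90
Total: $1,626.89 + $93.90 = $1,720.79

$1,720.79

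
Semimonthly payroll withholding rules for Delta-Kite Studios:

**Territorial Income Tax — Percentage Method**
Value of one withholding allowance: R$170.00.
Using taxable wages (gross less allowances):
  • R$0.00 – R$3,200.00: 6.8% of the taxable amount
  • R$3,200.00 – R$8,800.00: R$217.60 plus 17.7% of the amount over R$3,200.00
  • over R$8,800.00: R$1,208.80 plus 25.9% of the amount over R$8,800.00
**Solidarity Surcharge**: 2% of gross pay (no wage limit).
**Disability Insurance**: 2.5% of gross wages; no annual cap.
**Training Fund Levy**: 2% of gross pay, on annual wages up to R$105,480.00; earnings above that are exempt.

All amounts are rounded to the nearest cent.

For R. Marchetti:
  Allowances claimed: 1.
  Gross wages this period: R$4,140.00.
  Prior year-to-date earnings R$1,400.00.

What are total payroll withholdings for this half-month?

Territorial Income Tax: taxable = R$4,140.00 − 1×R$170.00 = R$3,970.00
  R$217.60 + 17.7% × (R$3,970.00 − R$3,200.00) = R$217.60 + 17.7% × R$770.00 = R$353.89
Solidarity Surcharge: 2% × R$4,140.00 = R$82.80
Disability Insurance: 2.5% × R$4,140.00 = R$103.50
Training Fund Levy: 2% × R$4,140.00 = R$82.80
Total: R$353.89 + R$82.80 + R$103.50 + R$82.80 = R$622.99

R$622.99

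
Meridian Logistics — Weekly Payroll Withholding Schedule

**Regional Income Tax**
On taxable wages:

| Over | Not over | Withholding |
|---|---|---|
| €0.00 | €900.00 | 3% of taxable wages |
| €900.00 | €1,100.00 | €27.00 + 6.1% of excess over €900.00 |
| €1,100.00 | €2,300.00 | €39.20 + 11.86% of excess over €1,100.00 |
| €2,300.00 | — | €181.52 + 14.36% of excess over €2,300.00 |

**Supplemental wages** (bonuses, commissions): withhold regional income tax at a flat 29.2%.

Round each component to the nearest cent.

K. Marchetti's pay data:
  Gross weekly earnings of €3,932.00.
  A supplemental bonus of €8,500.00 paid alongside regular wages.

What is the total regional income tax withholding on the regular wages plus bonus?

Regional Income Tax: taxable = €3,932.00
  €181.52 + 14.36% × (€3,932.00 − €2,300.00) = €181.52 + 14.36% × €1,632.00 = €415.88
Supplemental (29.2% flat on bonus): 29.2% × €8,500.00 = €2,482.00
Total regional income tax: €415.88 + €2,482.00 = €2,897.88

€2,897.88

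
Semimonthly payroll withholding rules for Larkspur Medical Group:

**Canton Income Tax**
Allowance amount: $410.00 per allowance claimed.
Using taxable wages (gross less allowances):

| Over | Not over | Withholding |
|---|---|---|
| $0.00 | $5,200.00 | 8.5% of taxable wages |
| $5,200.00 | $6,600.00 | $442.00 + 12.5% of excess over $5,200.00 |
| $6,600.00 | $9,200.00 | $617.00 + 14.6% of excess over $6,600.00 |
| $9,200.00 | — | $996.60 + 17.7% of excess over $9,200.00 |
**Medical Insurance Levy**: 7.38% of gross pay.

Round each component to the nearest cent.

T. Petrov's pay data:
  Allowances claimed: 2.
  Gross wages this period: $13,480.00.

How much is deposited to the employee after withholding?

$10,876.16

Canton Income Tax: taxable = $13,480.00 − 2×$410.00 = $12,660.00
  $996.60 + 17.7% × ($12,660.00 − $9,200.00) = $996.60 + 17.7% × $3,460.00 = $1,609.02
Medical Insurance Levy: 7.38% × $13,480.00 = $994.82
Total withheld: $1,609.02 + $994.82 = $2,603.84
Net pay: $13,480.00 − $2,603.84 = $10,876.16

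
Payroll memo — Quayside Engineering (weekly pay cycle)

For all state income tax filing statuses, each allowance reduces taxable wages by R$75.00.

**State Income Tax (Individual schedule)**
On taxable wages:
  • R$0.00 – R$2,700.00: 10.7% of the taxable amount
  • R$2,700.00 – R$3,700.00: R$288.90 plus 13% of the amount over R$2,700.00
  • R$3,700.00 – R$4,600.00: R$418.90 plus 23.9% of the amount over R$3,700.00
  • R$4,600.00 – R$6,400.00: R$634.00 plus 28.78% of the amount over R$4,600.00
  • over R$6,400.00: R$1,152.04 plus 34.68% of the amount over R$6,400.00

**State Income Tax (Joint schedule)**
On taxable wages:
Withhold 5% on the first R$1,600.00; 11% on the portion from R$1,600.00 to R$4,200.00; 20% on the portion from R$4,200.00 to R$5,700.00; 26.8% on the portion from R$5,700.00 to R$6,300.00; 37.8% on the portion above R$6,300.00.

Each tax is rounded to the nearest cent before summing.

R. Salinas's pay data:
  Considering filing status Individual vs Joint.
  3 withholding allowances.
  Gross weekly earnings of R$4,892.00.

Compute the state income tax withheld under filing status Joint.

State Income Tax (Joint): taxable = R$4,892.00 − 3×R$75.00 = R$4,667.00
  R$366.00 + 20% × (R$4,667.00 − R$4,200.00) = R$366.00 + 20% × R$467.00 = R$459.40

R$459.40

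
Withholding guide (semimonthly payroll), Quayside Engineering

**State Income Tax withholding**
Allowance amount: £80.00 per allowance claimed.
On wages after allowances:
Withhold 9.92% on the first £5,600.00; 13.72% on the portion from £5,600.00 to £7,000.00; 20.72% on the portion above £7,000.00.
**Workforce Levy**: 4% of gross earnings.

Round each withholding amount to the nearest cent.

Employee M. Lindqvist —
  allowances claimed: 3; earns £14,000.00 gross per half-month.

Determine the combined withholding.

State Income Tax: taxable = £14,000.00 − 3×£80.00 = £13,760.00
  £747.60 + 20.72% × (£13,760.00 − £7,000.00) = £747.60 + 20.72% × £6,760.00 = £2,148.27
Workforce Levy: 4% × £14,000.00 = £560.00
Total: £2,148.27 + £560.00 = £2,708.27

£2,708.27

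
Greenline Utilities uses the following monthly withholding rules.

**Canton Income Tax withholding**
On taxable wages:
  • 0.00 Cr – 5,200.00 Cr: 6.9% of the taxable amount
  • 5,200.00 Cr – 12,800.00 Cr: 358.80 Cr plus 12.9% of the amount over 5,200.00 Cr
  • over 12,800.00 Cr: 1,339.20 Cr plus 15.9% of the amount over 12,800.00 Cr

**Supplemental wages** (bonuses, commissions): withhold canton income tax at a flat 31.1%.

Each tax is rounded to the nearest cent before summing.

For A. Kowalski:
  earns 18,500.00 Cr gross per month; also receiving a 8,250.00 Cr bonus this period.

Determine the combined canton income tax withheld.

4,811.25 Cr

Canton Income Tax: taxable = 18,500.00 Cr
  1,339.20 Cr + 15.9% × (18,500.00 Cr − 12,800.00 Cr) = 1,339.20 Cr + 15.9% × 5,700.00 Cr = 2,245.50 Cr
Supplemental (31.1% flat on bonus): 31.1% × 8,250.00 Cr = 2,565.75 Cr
Total canton income tax: 2,245.50 Cr + 2,565.75 Cr = 4,811.25 Cr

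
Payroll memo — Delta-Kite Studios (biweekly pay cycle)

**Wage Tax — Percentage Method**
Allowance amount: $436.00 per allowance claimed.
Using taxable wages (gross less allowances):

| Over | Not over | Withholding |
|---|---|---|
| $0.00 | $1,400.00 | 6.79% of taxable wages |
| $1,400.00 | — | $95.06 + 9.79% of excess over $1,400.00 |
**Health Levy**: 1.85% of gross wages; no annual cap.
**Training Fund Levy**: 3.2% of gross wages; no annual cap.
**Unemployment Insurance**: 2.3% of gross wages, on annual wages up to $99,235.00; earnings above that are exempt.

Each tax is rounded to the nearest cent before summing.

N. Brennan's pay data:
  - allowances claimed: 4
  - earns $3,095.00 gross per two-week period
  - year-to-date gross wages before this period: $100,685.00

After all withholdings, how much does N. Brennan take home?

$2,846.97

Wage Tax: taxable = $3,095.00 − 4×$436.00 = $1,351.00
  6.79% × $1,351.00 = $91.73
Health Levy: 1.85% × $3,095.00 = $57.26
Training Fund Levy: 3.2% × $3,095.00 = $99.04
Unemployment Insurance: YTD $100,685.00 ≥ cap $99,235.00 → $0.00
Total withheld: $91.73 + $57.26 + $99.04 + $0.00 = $248.03
Net pay: $3,095.00 − $248.03 = $2,846.97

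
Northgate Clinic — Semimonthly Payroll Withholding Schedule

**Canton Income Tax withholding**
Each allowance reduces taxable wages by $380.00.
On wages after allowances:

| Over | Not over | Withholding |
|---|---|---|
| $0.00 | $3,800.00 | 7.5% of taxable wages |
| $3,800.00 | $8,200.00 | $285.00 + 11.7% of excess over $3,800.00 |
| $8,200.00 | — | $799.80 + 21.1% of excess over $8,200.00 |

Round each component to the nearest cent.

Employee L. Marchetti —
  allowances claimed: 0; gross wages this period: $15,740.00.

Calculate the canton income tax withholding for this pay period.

Canton Income Tax: taxable = $15,740.00
  $799.80 + 21.1% × ($15,740.00 − $8,200.00) = $799.80 + 21.1% × $7,540.00 = $2,390.74

$2,390.74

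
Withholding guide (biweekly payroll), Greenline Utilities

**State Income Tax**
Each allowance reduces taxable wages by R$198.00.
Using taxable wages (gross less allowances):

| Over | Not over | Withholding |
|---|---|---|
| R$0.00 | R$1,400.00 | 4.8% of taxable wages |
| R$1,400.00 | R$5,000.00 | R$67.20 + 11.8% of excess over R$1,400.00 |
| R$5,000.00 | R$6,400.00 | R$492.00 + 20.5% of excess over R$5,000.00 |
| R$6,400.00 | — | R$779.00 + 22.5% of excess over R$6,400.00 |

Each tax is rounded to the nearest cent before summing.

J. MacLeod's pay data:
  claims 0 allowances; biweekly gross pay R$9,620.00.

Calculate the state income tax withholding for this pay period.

R$1,503.50

State Income Tax: taxable = R$9,620.00
  R$779.00 + 22.5% × (R$9,620.00 − R$6,400.00) = R$779.00 + 22.5% × R$3,220.00 = R$1,503.50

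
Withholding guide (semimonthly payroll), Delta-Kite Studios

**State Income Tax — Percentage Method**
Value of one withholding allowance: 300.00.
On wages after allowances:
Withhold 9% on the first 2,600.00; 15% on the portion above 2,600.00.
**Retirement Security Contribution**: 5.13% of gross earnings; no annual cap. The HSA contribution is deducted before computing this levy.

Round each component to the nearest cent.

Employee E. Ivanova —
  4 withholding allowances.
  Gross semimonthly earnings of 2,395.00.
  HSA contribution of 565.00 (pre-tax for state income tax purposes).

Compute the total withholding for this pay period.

150.58

State Income Tax: taxable = 2,395.00 − 565.00 − 4×300.00 = 630.00
  9% × 630.00 = 56.70
Retirement Security Contribution: 5.13% × 1,830.00 = 93.88
Total: 56.70 + 93.88 = 150.58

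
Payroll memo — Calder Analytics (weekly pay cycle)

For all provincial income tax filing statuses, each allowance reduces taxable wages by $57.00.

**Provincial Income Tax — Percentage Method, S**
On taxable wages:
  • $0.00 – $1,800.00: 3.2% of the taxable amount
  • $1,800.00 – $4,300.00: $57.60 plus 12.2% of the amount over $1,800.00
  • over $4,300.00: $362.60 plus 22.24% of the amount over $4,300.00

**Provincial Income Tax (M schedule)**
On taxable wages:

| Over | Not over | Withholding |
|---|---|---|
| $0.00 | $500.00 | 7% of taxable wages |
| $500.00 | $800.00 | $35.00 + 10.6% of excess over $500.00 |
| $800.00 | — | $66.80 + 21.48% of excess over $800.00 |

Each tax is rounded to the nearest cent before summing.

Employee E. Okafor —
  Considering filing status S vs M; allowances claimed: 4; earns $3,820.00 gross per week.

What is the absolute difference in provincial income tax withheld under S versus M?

$390.30

Provincial Income Tax (S): taxable = $3,820.00 − 4×$57.00 = $3,592.00
  $57.60 + 12.2% × ($3,592.00 − $1,800.00) = $57.60 + 12.2% × $1,792.00 = $276.22
Provincial Income Tax (M): taxable = $3,820.00 − 4×$57.00 = $3,592.00
  $66.80 + 21.48% × ($3,592.00 − $800.00) = $66.80 + 21.48% × $2,792.00 = $666.52
Difference: |$276.22 − $666.52| = $390.30 (higher under M)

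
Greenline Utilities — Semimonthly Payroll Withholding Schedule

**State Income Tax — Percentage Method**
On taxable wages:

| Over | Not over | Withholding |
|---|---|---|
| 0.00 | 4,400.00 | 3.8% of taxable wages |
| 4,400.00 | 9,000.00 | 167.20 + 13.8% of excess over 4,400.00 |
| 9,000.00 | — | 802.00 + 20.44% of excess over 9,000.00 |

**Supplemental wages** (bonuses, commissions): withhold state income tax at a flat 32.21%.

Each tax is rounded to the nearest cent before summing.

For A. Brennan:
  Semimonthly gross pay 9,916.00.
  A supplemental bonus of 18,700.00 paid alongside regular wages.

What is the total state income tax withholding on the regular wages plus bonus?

7,012.50

State Income Tax: taxable = 9,916.00
  802.00 + 20.44% × (9,916.00 − 9,000.00) = 802.00 + 20.44% × 916.00 = 989.23
Supplemental (32.21% flat on bonus): 32.21% × 18,700.00 = 6,023.27
Total state income tax: 989.23 + 6,023.27 = 7,012.50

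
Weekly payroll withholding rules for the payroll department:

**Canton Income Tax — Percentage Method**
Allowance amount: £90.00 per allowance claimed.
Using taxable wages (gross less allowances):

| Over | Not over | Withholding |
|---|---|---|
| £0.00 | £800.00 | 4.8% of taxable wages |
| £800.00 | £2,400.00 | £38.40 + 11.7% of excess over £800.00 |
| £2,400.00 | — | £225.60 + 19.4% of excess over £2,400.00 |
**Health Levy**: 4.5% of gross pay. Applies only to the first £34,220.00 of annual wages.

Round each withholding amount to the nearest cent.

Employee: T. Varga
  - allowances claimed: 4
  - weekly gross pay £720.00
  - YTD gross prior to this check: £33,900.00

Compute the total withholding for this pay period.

Canton Income Tax: taxable = £720.00 − 4×£90.00 = £360.00
  4.8% × £360.00 = £17.28
Health Levy: cap £34,220.00 − YTD £33,900.00 = £320.00 subject; 4.5% × £320.00 = £14.40
Total: £17.28 + £14.40 = £31.68

£31.68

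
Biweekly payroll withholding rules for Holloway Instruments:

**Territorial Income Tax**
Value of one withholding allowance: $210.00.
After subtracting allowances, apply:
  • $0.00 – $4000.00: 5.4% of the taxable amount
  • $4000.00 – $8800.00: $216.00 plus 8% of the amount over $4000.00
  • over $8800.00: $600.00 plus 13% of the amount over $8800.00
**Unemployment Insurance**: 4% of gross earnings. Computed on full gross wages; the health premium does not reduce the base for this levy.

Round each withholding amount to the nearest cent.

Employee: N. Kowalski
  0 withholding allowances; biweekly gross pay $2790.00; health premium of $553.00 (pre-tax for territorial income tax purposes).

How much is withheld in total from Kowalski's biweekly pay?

$232.40

Territorial Income Tax: taxable = $2790.00 − $553.00 = $2237.00
  5.4% × $2237.00 = $120.80
Unemployment Insurance: 4% × $2790.00 = $111.60
Total: $120.80 + $111.60 = $232.40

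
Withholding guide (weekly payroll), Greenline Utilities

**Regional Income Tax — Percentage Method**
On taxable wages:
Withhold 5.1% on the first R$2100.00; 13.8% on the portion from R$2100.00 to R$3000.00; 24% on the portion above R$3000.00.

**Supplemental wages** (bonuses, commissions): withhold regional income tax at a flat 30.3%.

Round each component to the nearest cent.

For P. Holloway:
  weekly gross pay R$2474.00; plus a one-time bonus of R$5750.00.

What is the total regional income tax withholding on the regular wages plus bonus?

Regional Income Tax: taxable = R$2474.00
  R$107.10 + 13.8% × (R$2474.00 − R$2100.00) = R$107.10 + 13.8% × R$374.00 = R$158.71
Supplemental (30.3% flat on bonus): 30.3% × R$5750.00 = R$1742.25
Total regional income tax: R$158.71 + R$1742.25 = R$1900.96

R$1900.96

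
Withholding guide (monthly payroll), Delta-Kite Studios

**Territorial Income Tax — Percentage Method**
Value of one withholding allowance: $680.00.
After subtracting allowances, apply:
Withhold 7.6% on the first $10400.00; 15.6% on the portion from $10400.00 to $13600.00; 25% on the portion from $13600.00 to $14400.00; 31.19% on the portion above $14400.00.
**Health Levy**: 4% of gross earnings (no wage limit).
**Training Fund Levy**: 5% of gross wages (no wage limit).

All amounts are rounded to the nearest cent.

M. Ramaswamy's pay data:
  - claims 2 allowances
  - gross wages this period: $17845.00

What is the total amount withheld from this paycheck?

Territorial Income Tax: taxable = $17845.00 − 2×$680.00 = $16485.00
  $1489.60 + 31.19% × ($16485.00 − $14400.00) = $1489.60 + 31.19% × $2085.00 = $2139.91
Health Levy: 4% × $17845.00 = $713.80
Training Fund Levy: 5% × $17845.00 = $892.25
Total: $2139.91 + $713.80 + $892.25 = $3745.96

$3745.96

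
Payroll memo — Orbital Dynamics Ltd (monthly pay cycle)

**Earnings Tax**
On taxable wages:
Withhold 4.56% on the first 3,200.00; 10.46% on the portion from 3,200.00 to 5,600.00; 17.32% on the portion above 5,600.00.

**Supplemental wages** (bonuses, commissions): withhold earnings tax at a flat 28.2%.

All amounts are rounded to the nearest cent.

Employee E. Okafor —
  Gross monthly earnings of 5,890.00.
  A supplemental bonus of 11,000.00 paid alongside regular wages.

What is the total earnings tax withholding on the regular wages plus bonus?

Earnings Tax: taxable = 5,890.00
  396.96 + 17.32% × (5,890.00 − 5,600.00) = 396.96 + 17.32% × 290.00 = 447.19
Supplemental (28.2% flat on bonus): 28.2% × 11,000.00 = 3,102.00
Total earnings tax: 447.19 + 3,102.00 = 3,549.19

3,549.19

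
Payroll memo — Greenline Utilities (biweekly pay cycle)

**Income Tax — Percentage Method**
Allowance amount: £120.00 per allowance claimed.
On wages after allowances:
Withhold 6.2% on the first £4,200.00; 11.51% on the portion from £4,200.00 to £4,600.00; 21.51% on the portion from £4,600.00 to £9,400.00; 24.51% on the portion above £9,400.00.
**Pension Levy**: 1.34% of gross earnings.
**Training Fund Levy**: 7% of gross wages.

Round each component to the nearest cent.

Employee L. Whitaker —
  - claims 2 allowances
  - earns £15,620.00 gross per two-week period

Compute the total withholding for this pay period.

Income Tax: taxable = £15,620.00 − 2×£120.00 = £15,380.00
  £1,338.92 + 24.51% × (£15,380.00 − £9,400.00) = £1,338.92 + 24.51% × £5,980.00 = £2,804.62
Pension Levy: 1.34% × £15,620.00 = £209.31
Training Fund Levy: 7% × £15,620.00 = £1,093.40
Total: £2,804.62 + £209.31 + £1,093.40 = £4,107.33

£4,107.33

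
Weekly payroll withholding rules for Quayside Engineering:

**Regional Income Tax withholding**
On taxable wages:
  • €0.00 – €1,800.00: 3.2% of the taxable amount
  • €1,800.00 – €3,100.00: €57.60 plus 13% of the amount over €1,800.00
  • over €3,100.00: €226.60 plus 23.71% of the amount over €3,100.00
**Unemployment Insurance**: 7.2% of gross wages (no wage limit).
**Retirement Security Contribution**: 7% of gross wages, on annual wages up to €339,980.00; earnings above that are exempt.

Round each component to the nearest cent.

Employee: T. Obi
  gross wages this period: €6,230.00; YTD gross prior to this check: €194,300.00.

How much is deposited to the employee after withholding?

Regional Income Tax: taxable = €6,230.00
  €226.60 + 23.71% × (€6,230.00 − €3,100.00) = €226.60 + 23.71% × €3,130.00 = €968.72
Unemployment Insurance: 7.2% × €6,230.00 = €448.56
Retirement Security Contribution: 7% × €6,230.00 = €436.10
Total withheld: €968.72 + €448.56 + €436.10 = €1,853.38
Net pay: €6,230.00 − €1,853.38 = €4,376.62

€4,376.62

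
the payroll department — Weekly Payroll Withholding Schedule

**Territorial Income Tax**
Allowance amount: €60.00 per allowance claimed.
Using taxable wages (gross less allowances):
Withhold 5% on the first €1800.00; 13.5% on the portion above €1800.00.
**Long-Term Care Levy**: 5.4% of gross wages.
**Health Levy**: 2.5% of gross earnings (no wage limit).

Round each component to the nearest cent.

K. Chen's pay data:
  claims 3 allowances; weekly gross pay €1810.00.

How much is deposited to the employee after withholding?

€1585.51

Territorial Income Tax: taxable = €1810.00 − 3×€60.00 = €1630.00
  5% × €1630.00 = €81.50
Long-Term Care Levy: 5.4% × €1810.00 = €97.74
Health Levy: 2.5% × €1810.00 = €45.25
Total withheld: €81.50 + €97.74 + €45.25 = €224.49
Net pay: €1810.00 − €224.49 = €1585.51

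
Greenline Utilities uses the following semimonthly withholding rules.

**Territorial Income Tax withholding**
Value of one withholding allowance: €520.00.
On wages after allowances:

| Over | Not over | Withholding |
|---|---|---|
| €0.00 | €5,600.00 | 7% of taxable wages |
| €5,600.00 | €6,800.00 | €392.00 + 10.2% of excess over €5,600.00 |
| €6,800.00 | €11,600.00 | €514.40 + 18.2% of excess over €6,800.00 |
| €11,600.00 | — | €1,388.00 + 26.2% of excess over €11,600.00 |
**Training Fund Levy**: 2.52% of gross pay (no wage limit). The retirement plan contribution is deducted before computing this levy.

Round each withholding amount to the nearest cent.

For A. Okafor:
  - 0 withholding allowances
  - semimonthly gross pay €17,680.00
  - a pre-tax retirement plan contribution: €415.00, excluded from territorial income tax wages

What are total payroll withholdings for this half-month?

€3,307.31

Territorial Income Tax: taxable = €17,680.00 − €415.00 = €17,265.00
  €1,388.00 + 26.2% × (€17,265.00 − €11,600.00) = €1,388.00 + 26.2% × €5,665.00 = €2,872.23
Training Fund Levy: 2.52% × €17,265.00 = €435.08
Total: €2,872.23 + €435.08 = €3,307.31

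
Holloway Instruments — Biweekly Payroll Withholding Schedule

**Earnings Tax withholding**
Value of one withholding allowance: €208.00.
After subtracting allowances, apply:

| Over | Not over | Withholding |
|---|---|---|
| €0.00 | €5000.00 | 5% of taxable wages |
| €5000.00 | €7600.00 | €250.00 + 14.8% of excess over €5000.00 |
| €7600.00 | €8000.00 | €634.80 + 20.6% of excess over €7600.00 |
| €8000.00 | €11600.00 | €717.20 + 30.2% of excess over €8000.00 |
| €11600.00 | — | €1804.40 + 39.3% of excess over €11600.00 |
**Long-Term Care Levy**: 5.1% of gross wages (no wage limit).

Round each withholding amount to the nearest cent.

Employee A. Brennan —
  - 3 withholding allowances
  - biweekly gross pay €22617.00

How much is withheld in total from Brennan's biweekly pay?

€7042.32

Earnings Tax: taxable = €22617.00 − 3×€208.00 = €21993.00
  €1804.40 + 39.3% × (€21993.00 − €11600.00) = €1804.40 + 39.3% × €10393.00 = €5888.85
Long-Term Care Levy: 5.1% × €22617.00 = €1153.47
Total: €5888.85 + €1153.47 = €7042.32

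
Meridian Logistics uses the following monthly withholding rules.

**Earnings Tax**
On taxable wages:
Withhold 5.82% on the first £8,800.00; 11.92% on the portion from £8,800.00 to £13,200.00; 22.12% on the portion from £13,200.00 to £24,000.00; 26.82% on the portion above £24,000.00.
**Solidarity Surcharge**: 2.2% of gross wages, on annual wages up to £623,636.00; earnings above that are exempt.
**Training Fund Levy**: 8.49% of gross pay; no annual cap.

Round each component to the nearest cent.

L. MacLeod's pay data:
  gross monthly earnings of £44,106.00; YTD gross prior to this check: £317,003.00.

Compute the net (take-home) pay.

Earnings Tax: taxable = £44,106.00
  £3,425.60 + 26.82% × (£44,106.00 − £24,000.00) = £3,425.60 + 26.82% × £20,106.00 = £8,818.03
Solidarity Surcharge: 2.2% × £44,106.00 = £970.33
Training Fund Levy: 8.49% × £44,106.00 = £3,744.60
Total withheld: £8,818.03 + £970.33 + £3,744.60 = £13,532.96
Net pay: £44,106.00 − £13,532.96 = £30,573.04

£30,573.04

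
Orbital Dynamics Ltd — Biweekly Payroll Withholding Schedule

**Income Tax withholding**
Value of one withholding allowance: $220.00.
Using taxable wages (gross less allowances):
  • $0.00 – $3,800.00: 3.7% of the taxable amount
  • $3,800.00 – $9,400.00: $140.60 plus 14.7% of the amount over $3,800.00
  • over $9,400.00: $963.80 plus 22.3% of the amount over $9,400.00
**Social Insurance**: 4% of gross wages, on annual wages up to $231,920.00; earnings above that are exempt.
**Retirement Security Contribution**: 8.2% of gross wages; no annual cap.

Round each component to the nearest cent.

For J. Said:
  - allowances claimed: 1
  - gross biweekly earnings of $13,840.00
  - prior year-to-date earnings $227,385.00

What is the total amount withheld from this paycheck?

Income Tax: taxable = $13,840.00 − 1×$220.00 = $13,620.00
  $963.80 + 22.3% × ($13,620.00 − $9,400.00) = $963.80 + 22.3% × $4,220.00 = $1,904.86
Social Insurance: cap $231,920.00 − YTD $227,385.00 = $4,535.00 subject; 4% × $4,535.00 = $181.40
Retirement Security Contribution: 8.2% × $13,840.00 = $1,134.88
Total: $1,904.86 + $181.40 + $1,134.88 = $3,221.14

$3,221.14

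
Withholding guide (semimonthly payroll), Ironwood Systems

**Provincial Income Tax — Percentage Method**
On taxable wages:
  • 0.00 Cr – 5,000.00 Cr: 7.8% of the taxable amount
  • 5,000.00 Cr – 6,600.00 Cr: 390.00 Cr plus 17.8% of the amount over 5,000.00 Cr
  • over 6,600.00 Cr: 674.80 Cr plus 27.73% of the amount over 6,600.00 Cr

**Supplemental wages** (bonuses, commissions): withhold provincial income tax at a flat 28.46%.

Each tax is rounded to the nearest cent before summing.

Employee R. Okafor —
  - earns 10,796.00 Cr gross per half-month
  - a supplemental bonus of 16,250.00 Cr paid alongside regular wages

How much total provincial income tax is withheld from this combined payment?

Provincial Income Tax: taxable = 10,796.00 Cr
  674.80 Cr + 27.73% × (10,796.00 Cr − 6,600.00 Cr) = 674.80 Cr + 27.73% × 4,196.00 Cr = 1,838.35 Cr
Supplemental (28.46% flat on bonus): 28.46% × 16,250.00 Cr = 4,624.75 Cr
Total provincial income tax: 1,838.35 Cr + 4,624.75 Cr = 6,463.10 Cr

6,463.10 Cr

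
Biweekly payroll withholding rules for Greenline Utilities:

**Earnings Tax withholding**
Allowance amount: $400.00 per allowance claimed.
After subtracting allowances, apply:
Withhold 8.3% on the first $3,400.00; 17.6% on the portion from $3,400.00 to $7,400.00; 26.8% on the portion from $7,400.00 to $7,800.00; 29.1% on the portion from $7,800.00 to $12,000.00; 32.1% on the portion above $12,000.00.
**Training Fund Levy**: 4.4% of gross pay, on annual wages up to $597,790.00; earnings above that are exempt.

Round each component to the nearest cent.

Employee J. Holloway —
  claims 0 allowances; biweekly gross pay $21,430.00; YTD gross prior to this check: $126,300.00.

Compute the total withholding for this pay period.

Earnings Tax: taxable = $21,430.00
  $2,315.60 + 32.1% × ($21,430.00 − $12,000.00) = $2,315.60 + 32.1% × $9,430.00 = $5,342.63
Training Fund Levy: 4.4% × $21,430.00 = $942.92
Total: $5,342.63 + $942.92 = $6,285.55

$6,285.55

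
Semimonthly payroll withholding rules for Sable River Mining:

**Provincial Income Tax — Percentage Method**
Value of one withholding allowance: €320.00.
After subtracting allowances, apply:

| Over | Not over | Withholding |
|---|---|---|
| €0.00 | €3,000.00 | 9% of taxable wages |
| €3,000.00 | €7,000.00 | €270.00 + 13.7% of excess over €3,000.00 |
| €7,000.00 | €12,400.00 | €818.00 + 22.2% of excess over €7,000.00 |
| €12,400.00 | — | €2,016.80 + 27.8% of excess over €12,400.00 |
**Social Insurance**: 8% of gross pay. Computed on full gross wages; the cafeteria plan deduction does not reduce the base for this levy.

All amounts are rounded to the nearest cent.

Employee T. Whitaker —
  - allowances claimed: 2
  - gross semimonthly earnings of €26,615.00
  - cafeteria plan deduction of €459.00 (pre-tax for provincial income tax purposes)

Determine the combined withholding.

Provincial Income Tax: taxable = €26,615.00 − €459.00 − 2×€320.00 = €25,516.00
  €2,016.80 + 27.8% × (€25,516.00 − €12,400.00) = €2,016.80 + 27.8% × €13,116.00 = €5,663.05
Social Insurance: 8% × €26,615.00 = €2,129.20
Total: €5,663.05 + €2,129.20 = €7,792.25

€7,792.25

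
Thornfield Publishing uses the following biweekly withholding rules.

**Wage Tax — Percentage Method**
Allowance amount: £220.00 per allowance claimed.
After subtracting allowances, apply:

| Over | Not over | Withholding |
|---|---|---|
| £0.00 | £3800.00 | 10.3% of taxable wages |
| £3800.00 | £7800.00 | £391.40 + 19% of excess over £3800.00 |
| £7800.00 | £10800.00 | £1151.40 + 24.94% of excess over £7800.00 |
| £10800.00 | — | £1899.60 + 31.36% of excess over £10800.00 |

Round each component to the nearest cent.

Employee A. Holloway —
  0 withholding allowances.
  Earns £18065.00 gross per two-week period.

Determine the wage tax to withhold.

Wage Tax: taxable = £18065.00
  £1899.60 + 31.36% × (£18065.00 − £10800.00) = £1899.60 + 31.36% × £7265.00 = £4177.90

£4177.90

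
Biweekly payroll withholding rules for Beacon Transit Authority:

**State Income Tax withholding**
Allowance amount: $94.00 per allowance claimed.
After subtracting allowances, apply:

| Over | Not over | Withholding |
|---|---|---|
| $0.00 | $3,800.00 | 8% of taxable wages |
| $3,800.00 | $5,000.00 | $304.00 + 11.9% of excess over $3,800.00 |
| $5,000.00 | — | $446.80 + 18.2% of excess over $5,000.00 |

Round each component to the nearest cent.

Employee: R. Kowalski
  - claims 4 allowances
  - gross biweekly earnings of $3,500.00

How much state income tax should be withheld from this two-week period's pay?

$249.92

State Income Tax: taxable = $3,500.00 − 4×$94.00 = $3,124.00
  8% × $3,124.00 = $249.92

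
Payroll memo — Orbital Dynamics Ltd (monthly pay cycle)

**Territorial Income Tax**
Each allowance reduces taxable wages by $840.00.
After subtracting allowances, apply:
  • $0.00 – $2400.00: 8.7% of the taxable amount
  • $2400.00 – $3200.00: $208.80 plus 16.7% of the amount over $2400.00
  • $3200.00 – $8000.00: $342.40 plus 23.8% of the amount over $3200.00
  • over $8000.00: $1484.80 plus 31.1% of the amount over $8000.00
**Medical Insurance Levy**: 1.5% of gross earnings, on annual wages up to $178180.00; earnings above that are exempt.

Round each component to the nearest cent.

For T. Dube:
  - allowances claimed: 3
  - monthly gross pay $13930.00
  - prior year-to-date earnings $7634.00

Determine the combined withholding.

Territorial Income Tax: taxable = $13930.00 − 3×$840.00 = $11410.00
  $1484.80 + 31.1% × ($11410.00 − $8000.00) = $1484.80 + 31.1% × $3410.00 = $2545.31
Medical Insurance Levy: 1.5% × $13930.00 = $208.95
Total: $2545.31 + $208.95 = $2754.26

$2754.26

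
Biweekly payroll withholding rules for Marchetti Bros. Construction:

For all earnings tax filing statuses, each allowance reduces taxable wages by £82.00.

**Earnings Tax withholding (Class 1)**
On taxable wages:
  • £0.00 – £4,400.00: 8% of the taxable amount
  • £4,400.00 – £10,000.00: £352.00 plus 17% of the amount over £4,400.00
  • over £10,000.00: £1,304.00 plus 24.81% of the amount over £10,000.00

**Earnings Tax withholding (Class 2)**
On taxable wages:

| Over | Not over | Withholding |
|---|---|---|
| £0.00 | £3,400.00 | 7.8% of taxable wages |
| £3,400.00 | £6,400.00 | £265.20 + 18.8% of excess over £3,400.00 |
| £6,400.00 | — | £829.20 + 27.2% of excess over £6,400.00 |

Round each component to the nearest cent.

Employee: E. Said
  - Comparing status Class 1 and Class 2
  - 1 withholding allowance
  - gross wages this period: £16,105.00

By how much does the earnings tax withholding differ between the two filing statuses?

£648.35

Earnings Tax (Class 1): taxable = £16,105.00 − 1×£82.00 = £16,023.00
  £1,304.00 + 24.81% × (£16,023.00 − £10,000.00) = £1,304.00 + 24.81% × £6,023.00 = £2,798.31
Earnings Tax (Class 2): taxable = £16,105.00 − 1×£82.00 = £16,023.00
  £829.20 + 27.2% × (£16,023.00 − £6,400.00) = £829.20 + 27.2% × £9,623.00 = £3,446.66
Difference: |£2,798.31 − £3,446.66| = £648.35 (higher under Class 2)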